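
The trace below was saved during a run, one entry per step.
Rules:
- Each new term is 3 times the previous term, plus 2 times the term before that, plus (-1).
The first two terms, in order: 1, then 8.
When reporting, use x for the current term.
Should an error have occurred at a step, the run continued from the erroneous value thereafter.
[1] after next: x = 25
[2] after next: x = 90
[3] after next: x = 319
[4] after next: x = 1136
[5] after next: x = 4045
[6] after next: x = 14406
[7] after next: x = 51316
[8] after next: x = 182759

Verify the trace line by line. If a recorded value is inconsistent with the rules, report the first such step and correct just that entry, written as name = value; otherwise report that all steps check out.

step 1: x = 3*(8) + (2)*(1) + (-1) = 25 -> confirmed correct
step 2: x = 3*(25) + (2)*(8) + (-1) = 90 -> same as recorded
step 3: x = 3*(90) + (2)*(25) + (-1) = 319 -> same as recorded
step 4: x = 3*(319) + (2)*(90) + (-1) = 1136 -> agrees with the trace
step 5: x = 3*(1136) + (2)*(319) + (-1) = 4045 -> exactly as logged
step 6: x = 3*(4045) + (2)*(1136) + (-1) = 14406 -> exactly as logged
step 7: x = 3*(14406) + (2)*(4045) + (-1) = 51307 -> the entry is off here
The audit stops at step 7: the recorded entry is wrong and should be x = 51307.

step 7, x = 51307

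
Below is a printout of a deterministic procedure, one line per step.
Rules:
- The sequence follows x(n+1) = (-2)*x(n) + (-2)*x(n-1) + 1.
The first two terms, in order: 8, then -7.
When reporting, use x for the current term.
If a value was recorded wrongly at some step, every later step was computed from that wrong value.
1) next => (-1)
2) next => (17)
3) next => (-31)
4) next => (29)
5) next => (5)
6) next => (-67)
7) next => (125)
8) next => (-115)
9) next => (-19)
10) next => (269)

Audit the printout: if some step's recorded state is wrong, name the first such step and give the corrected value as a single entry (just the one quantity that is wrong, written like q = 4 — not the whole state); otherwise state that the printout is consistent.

step 1: x = -2*(-7) + (-2)*(8) + (1) = -1 -> agrees with the printout
step 2: x = -2*(-1) + (-2)*(-7) + (1) = 17 -> confirmed correct
step 3: x = -2*(17) + (-2)*(-1) + (1) = -31 -> confirmed correct
step 4: x = -2*(-31) + (-2)*(17) + (1) = 29 -> verified
step 5: x = -2*(29) + (-2)*(-31) + (1) = 5 -> same as recorded
step 6: x = -2*(5) + (-2)*(29) + (1) = -67 -> checks out
step 7: x = -2*(-67) + (-2)*(5) + (1) = 125 -> agrees with the printout
step 8: x = -2*(125) + (-2)*(-67) + (1) = -115 -> checks out
step 9: x = -2*(-115) + (-2)*(125) + (1) = -19 -> exactly as logged
step 10: x = -2*(-19) + (-2)*(-115) + (1) = 269 -> checks out
The recomputation confirms every line.

no error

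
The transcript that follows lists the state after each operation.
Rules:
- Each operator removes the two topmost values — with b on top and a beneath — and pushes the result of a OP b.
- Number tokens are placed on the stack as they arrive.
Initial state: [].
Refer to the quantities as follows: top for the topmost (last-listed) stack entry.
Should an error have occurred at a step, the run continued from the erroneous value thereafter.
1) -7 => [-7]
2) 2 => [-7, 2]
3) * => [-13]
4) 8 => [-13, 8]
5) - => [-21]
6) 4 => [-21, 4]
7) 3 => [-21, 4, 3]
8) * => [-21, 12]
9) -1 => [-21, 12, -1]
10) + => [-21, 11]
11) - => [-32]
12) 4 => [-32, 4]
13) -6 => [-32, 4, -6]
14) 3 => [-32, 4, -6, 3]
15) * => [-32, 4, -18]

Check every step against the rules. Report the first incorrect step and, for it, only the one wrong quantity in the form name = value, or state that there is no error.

step 1: push -7: top = -7 -> consistent with the transcript
step 2: push 2: top = 2 -> no discrepancy
step 3: -7 * 2 = -14 -> first mismatch against the transcript
Step 3 is the first one off; corrected, top = -14.

step 3, top = -14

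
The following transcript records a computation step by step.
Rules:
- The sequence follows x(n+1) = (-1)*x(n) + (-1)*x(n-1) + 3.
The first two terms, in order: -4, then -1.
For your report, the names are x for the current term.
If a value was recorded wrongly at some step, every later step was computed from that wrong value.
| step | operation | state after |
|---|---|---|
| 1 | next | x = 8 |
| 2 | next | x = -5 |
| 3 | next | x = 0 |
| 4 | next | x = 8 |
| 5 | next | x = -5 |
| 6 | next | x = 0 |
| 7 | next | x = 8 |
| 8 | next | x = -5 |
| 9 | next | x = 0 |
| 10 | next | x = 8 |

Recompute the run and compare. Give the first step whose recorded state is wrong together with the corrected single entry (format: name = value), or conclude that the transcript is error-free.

step 2, x = -4

1. x = -1*(-1) + (-1)*(-4) + (3) = 8 (in agreement)
2. x = -1*(8) + (-1)*(-1) + (3) = -4 (the transcript disagrees here)
The audit stops at step 2: the recorded entry is wrong and should be x = -4.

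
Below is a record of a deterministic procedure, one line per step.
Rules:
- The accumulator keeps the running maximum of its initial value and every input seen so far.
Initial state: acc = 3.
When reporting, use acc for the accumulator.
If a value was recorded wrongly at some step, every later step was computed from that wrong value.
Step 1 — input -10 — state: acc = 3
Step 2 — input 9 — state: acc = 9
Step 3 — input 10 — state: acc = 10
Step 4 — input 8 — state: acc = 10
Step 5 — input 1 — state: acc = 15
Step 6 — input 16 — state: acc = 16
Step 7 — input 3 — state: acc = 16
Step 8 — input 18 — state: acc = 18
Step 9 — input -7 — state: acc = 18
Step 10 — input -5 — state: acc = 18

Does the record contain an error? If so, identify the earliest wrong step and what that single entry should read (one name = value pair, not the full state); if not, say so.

Recomputing the run from the initial state:
step 1: acc = 3
step 2: acc = 9
step 3: acc = 10
step 4: acc = 10
step 5: acc = 10
step 6: acc = 16
step 7: acc = 16
step 8: acc = 18
step 9: acc = 18
step 10: acc = 18
The first disagreement with the record is at step 5, where the value should be acc = 10.

step 5, acc = 10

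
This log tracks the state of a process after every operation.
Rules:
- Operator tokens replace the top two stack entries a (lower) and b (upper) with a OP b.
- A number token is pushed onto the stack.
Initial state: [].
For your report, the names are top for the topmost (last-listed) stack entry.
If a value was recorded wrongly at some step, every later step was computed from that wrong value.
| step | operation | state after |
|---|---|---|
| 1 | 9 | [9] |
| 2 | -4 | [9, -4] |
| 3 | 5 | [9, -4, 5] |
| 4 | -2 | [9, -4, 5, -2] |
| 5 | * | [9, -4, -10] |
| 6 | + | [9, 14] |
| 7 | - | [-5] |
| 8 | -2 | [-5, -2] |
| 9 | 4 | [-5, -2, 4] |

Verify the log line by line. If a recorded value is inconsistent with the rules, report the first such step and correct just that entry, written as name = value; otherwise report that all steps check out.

Step 1: push 9: top = 9 — in agreement.
Step 2: push -4: top = -4 — verified.
Step 3: push 5: top = 5 — no discrepancy.
Step 4: push -2: top = -2 — confirmed correct.
Step 5: 5 * -2 = -10 — confirmed correct.
Step 6: -4 + -10 = -14 — the entry is off here.
Step 6 is the first one off; corrected, top = -14.

step 6, top = -14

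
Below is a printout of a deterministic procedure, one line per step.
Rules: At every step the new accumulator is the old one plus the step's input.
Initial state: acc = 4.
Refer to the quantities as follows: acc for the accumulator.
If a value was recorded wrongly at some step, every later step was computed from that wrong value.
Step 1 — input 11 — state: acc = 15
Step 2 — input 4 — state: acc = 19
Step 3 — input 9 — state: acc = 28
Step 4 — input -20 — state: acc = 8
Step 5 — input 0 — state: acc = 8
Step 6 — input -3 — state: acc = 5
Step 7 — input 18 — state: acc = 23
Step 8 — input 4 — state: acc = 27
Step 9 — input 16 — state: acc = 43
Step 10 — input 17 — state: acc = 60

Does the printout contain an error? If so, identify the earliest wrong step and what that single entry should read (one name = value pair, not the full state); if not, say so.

no error

Recomputing the run from the initial state:
step 1: acc = 15
step 2: acc = 19
step 3: acc = 28
step 4: acc = 8
step 5: acc = 8
step 6: acc = 5
step 7: acc = 23
step 8: acc = 27
step 9: acc = 43
step 10: acc = 60
This matches the printout at every step.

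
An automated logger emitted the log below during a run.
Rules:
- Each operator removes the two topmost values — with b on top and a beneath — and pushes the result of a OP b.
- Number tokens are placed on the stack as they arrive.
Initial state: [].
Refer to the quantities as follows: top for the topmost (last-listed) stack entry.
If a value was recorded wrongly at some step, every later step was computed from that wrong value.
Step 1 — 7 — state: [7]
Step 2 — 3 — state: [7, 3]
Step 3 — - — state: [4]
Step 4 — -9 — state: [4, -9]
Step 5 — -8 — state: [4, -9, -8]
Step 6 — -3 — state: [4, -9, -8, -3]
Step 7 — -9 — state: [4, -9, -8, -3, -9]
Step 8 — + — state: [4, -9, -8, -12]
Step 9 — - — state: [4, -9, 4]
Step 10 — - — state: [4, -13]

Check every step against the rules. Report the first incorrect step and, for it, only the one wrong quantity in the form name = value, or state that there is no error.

no error

Recomputing the run from the initial state:
step 1: [7]
step 2: [7, 3]
step 3: [4]
step 4: [4, -9]
step 5: [4, -9, -8]
step 6: [4, -9, -8, -3]
step 7: [4, -9, -8, -3, -9]
step 8: [4, -9, -8, -12]
step 9: [4, -9, 4]
step 10: [4, -13]
This matches the log at every step.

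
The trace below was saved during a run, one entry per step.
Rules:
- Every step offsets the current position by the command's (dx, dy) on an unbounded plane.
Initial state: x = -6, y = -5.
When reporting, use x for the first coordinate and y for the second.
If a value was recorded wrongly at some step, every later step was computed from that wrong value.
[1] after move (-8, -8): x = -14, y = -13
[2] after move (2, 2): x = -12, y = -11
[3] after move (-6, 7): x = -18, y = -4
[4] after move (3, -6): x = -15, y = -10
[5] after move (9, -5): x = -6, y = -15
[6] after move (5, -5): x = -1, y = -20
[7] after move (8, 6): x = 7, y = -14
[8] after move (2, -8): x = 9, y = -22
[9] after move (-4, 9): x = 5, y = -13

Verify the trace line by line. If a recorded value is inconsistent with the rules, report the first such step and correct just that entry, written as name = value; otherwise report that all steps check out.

no error

Step 1: x = -6 + (-8) = -14, y = -5 + (-8) = -13 — confirmed correct.
Step 2: x = -14 + (2) = -12, y = -13 + (2) = -11 — consistent with the trace.
Step 3: x = -12 + (-6) = -18, y = -11 + (7) = -4 — verified.
Step 4: x = -18 + (3) = -15, y = -4 + (-6) = -10 — agrees with the trace.
Step 5: x = -15 + (9) = -6, y = -10 + (-5) = -15 — matches.
Step 6: x = -6 + (5) = -1, y = -15 + (-5) = -20 — checks out.
Step 7: x = -1 + (8) = 7, y = -20 + (6) = -14 — confirmed correct.
Step 8: x = 7 + (2) = 9, y = -14 + (-8) = -22 — matches.
Step 9: x = 9 + (-4) = 5, y = -22 + (9) = -13 — verified.
Nothing is out of place; the run is error-free.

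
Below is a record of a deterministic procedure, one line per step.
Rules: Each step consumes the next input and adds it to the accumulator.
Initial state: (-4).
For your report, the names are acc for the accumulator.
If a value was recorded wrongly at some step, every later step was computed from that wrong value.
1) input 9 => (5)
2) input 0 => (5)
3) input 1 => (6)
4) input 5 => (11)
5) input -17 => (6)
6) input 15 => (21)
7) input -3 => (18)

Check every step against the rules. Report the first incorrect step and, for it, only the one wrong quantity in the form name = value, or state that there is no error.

1. acc = -4 + 9 = 5 (in agreement)
2. acc = 5 + 0 = 5 (verified)
3. acc = 5 + 1 = 6 (in agreement)
4. acc = 6 + 5 = 11 (consistent with the record)
5. acc = 11 + -17 = -6 (a discrepancy with the record)
So the first discrepancy is step 5, where the right value is acc = -6.

step 5, acc = -6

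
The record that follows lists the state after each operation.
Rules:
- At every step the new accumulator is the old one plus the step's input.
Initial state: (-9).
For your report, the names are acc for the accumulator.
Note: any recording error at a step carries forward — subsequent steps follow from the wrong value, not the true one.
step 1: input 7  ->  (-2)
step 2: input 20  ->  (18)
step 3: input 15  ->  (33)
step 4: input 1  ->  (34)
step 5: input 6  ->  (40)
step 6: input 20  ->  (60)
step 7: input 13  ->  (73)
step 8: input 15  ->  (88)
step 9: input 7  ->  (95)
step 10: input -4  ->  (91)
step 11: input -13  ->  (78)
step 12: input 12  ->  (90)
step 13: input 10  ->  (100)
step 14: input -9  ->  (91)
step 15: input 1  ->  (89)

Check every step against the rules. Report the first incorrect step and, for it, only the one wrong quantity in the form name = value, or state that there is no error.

Step 1: acc = -9 + 7 = -2 — checks out.
Step 2: acc = -2 + 20 = 18 — confirmed correct.
Step 3: acc = 18 + 15 = 33 — no discrepancy.
Step 4: acc = 33 + 1 = 34 — checks out.
Step 5: acc = 34 + 6 = 40 — confirmed correct.
Step 6: acc = 40 + 20 = 60 — consistent with the record.
Step 7: acc = 60 + 13 = 73 — same as recorded.
Step 8: acc = 73 + 15 = 88 — confirmed correct.
Step 9: acc = 88 + 7 = 95 — confirmed correct.
Step 10: acc = 95 + -4 = 91 — consistent with the record.
Step 11: acc = 91 + -13 = 78 — checks out.
Step 12: acc = 78 + 12 = 90 — matches.
Step 13: acc = 90 + 10 = 100 — no discrepancy.
Step 14: acc = 100 + -9 = 91 — no discrepancy.
Step 15: acc = 91 + 1 = 92 — first mismatch against the record.
The audit stops at step 15: the recorded entry is wrong and should be acc = 92.

step 15, acc = 92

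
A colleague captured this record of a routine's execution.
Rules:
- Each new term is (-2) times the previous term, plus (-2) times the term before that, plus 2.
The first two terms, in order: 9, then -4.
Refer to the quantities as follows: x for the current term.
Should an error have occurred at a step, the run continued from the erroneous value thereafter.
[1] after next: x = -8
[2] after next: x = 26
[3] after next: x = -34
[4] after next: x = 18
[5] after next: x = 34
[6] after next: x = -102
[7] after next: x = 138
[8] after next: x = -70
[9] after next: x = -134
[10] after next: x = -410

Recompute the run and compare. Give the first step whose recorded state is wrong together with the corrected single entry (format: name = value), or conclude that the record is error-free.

step 1: x = -2*(-4) + (-2)*(9) + (2) = -8 -> same as recorded
step 2: x = -2*(-8) + (-2)*(-4) + (2) = 26 -> matches
step 3: x = -2*(26) + (-2)*(-8) + (2) = -34 -> in agreement
step 4: x = -2*(-34) + (-2)*(26) + (2) = 18 -> verified
step 5: x = -2*(18) + (-2)*(-34) + (2) = 34 -> matches
step 6: x = -2*(34) + (-2)*(18) + (2) = -102 -> no discrepancy
step 7: x = -2*(-102) + (-2)*(34) + (2) = 138 -> in agreement
step 8: x = -2*(138) + (-2)*(-102) + (2) = -70 -> confirmed correct
step 9: x = -2*(-70) + (-2)*(138) + (2) = -134 -> exactly as logged
step 10: x = -2*(-134) + (-2)*(-70) + (2) = 410 -> first mismatch against the record
That makes step 10 the first incorrect line — x = 410 is what it should show.

step 10, x = 410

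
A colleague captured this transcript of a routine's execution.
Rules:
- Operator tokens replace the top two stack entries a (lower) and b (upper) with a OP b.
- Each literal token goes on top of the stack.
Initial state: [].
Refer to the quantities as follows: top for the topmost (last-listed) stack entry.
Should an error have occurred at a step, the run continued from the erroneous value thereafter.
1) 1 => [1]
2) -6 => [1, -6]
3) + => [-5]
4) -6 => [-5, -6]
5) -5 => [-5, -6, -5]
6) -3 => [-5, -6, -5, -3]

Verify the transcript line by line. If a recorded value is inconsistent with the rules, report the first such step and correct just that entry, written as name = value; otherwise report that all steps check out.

step 1: push 1: top = 1 -> checks out
step 2: push -6: top = -6 -> matches
step 3: 1 + -6 = -5 -> agrees with the transcript
step 4: push -6: top = -6 -> verified
step 5: push -5: top = -5 -> agrees with the transcript
step 6: push -3: top = -3 -> checks out
No step deviates from the rules.

no error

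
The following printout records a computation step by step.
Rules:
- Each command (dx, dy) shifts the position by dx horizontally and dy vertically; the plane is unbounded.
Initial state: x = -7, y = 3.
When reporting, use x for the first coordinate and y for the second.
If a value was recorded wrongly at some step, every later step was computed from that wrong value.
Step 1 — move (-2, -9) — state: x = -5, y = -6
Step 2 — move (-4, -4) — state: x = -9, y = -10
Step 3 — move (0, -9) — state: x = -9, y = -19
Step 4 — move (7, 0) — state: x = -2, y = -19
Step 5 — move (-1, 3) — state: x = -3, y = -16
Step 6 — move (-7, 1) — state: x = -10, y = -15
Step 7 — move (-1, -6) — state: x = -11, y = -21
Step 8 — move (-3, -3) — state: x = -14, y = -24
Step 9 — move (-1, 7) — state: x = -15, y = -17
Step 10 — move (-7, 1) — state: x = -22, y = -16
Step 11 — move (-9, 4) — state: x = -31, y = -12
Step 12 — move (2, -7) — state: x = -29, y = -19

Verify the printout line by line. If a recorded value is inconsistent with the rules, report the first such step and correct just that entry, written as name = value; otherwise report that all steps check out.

step 1, x = -9

1. x = -7 + (-2) = -9, y = 3 + (-9) = -6 (the printout has a different value)
Conclusion: step 1 carries the first error; the entry should be x = -9.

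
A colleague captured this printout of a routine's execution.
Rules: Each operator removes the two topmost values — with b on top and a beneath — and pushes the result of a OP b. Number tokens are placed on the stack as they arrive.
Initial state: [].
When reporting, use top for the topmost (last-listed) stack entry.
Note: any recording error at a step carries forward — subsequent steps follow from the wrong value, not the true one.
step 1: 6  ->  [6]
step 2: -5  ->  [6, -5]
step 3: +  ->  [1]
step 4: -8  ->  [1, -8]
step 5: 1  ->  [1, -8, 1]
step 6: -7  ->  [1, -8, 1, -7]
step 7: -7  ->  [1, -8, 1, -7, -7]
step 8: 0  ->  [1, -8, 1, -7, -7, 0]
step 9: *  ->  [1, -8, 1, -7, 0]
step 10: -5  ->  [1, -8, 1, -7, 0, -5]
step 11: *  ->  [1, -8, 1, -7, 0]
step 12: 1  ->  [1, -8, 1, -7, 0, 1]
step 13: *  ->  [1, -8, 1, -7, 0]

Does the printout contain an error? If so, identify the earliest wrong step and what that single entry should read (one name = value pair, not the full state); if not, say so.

no error

Recomputing the run from the initial state:
step 1: [6]
step 2: [6, -5]
step 3: [1]
step 4: [1, -8]
step 5: [1, -8, 1]
step 6: [1, -8, 1, -7]
step 7: [1, -8, 1, -7, -7]
step 8: [1, -8, 1, -7, -7, 0]
step 9: [1, -8, 1, -7, 0]
step 10: [1, -8, 1, -7, 0, -5]
step 11: [1, -8, 1, -7, 0]
step 12: [1, -8, 1, -7, 0, 1]
step 13: [1, -8, 1, -7, 0]
This matches the printout at every step.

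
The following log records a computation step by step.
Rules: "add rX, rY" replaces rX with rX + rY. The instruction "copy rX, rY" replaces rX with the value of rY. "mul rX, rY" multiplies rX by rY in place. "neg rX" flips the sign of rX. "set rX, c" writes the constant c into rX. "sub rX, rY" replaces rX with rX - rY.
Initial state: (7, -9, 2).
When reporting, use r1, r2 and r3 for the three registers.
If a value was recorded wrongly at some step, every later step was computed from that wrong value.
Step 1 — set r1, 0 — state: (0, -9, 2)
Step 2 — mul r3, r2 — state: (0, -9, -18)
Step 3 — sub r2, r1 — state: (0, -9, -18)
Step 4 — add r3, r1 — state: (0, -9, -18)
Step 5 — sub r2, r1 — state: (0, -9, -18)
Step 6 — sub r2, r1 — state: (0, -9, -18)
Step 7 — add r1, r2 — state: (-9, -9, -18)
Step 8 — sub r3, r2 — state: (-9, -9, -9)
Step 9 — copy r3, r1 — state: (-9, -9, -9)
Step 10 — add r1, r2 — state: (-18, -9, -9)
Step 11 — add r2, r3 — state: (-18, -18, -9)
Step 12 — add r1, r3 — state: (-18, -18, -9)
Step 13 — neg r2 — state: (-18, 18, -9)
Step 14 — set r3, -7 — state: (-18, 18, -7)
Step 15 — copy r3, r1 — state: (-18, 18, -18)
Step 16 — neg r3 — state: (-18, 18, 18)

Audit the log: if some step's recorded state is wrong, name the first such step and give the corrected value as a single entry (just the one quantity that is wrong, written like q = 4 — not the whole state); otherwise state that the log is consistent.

step 12, r1 = -27

1. r1 = 0 (same as recorded)
2. r3 = 2 * -9 = -18 (in agreement)
3. r2 = -9 - 0 = -9 (same as recorded)
4. r3 = -18 + 0 = -18 (verified)
5. r2 = -9 - 0 = -9 (matches)
6. r2 = -9 - 0 = -9 (exactly as logged)
7. r1 = 0 + -9 = -9 (matches)
8. r3 = -18 - -9 = -9 (checks out)
9. r3 = -9 (agrees with the log)
10. r1 = -9 + -9 = -18 (consistent with the log)
11. r2 = -9 + -9 = -18 (agrees with the log)
12. r1 = -18 + -9 = -27 (the log has a different value)
Conclusion: step 12 carries the first error; the entry should be r1 = -27.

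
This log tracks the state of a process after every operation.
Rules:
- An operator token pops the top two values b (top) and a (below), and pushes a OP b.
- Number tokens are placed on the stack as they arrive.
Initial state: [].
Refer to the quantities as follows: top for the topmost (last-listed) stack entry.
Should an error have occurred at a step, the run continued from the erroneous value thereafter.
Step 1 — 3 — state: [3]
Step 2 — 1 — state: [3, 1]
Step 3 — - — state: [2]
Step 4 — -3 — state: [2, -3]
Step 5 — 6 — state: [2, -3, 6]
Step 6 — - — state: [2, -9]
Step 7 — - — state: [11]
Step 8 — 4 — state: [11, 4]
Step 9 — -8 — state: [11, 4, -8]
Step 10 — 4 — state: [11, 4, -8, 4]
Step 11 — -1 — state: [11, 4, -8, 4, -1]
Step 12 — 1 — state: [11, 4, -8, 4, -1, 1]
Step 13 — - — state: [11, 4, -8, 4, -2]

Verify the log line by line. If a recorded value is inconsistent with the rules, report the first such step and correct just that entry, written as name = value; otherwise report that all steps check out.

no error

Recomputing the run from the initial state:
step 1: [3]
step 2: [3, 1]
step 3: [2]
step 4: [2, -3]
step 5: [2, -3, 6]
step 6: [2, -9]
step 7: [11]
step 8: [11, 4]
step 9: [11, 4, -8]
step 10: [11, 4, -8, 4]
step 11: [11, 4, -8, 4, -1]
step 12: [11, 4, -8, 4, -1, 1]
step 13: [11, 4, -8, 4, -2]
This matches the log at every step.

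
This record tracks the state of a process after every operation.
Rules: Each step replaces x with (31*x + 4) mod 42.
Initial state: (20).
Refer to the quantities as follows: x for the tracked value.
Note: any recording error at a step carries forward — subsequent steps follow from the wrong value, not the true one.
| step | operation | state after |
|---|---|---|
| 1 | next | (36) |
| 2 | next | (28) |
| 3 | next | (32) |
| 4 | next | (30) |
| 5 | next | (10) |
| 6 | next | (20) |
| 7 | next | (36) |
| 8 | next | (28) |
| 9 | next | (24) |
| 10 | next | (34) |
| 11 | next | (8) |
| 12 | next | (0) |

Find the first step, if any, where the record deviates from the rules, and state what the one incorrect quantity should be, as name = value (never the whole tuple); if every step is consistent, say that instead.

step 9, x = 32

step 1: x = (31*20 + 4) mod 42 = 36 -> consistent with the record
step 2: x = (31*36 + 4) mod 42 = 28 -> no discrepancy
step 3: x = (31*28 + 4) mod 42 = 32 -> same as recorded
step 4: x = (31*32 + 4) mod 42 = 30 -> confirmed correct
step 5: x = (31*30 + 4) mod 42 = 10 -> consistent with the record
step 6: x = (31*10 + 4) mod 42 = 20 -> in agreement
step 7: x = (31*20 + 4) mod 42 = 36 -> in agreement
step 8: x = (31*36 + 4) mod 42 = 28 -> no discrepancy
step 9: x = (31*28 + 4) mod 42 = 32 -> the record has a different value
The earliest wrong entry is at step 9: it should read x = 32.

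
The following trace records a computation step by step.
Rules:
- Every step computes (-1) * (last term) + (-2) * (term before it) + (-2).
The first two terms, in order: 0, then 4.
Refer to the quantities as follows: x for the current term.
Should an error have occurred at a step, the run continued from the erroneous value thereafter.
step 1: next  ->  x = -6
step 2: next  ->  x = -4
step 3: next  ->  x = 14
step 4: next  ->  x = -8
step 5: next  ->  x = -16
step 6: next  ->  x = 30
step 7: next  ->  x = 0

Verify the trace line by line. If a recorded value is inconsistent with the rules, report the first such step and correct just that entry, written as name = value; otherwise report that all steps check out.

step 1: x = -1*(4) + (-2)*(0) + (-2) = -6 -> exactly as logged
step 2: x = -1*(-6) + (-2)*(4) + (-2) = -4 -> verified
step 3: x = -1*(-4) + (-2)*(-6) + (-2) = 14 -> same as recorded
step 4: x = -1*(14) + (-2)*(-4) + (-2) = -8 -> exactly as logged
step 5: x = -1*(-8) + (-2)*(14) + (-2) = -22 -> the trace disagrees here
First deviation found at step 5; the corrected entry is x = -22.

step 5, x = -22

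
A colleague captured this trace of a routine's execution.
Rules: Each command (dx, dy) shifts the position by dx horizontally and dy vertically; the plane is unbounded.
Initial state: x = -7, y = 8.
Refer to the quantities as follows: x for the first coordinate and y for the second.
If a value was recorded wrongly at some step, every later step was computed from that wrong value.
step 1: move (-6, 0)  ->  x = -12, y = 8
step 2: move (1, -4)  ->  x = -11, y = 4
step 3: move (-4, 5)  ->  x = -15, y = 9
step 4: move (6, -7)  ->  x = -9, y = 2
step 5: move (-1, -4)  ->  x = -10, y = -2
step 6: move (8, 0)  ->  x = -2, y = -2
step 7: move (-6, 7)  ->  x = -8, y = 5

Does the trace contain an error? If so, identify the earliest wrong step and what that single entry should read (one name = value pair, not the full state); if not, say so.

1. x = -7 + (-6) = -13, y = 8 + (0) = 8 (not what was recorded)
So the first discrepancy is step 1, where the right value is x = -13.

step 1, x = -13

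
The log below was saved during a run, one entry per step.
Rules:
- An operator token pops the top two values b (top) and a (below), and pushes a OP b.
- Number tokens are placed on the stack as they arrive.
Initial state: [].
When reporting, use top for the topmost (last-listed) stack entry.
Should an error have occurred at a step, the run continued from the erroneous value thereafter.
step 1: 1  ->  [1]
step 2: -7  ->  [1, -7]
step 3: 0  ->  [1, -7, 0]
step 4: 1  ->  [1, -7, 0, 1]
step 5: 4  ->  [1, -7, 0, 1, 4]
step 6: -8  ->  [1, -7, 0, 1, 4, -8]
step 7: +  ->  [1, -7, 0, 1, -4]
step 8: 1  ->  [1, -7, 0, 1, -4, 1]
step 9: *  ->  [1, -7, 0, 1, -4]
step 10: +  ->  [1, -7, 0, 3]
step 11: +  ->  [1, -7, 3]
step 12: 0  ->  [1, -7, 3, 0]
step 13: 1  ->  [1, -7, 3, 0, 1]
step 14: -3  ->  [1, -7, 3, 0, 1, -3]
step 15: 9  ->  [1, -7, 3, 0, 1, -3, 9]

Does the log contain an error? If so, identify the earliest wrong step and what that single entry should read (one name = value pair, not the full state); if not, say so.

1. push 1: top = 1 (no discrepancy)
2. push -7: top = -7 (same as recorded)
3. push 0: top = 0 (matches)
4. push 1: top = 1 (matches)
5. push 4: top = 4 (consistent with the log)
6. push -8: top = -8 (consistent with the log)
7. 4 + -8 = -4 (in agreement)
8. push 1: top = 1 (no discrepancy)
9. -4 * 1 = -4 (confirmed correct)
10. 1 + -4 = -3 (the log disagrees here)
Step 10 is the first one off; corrected, top = -3.

step 10, top = -3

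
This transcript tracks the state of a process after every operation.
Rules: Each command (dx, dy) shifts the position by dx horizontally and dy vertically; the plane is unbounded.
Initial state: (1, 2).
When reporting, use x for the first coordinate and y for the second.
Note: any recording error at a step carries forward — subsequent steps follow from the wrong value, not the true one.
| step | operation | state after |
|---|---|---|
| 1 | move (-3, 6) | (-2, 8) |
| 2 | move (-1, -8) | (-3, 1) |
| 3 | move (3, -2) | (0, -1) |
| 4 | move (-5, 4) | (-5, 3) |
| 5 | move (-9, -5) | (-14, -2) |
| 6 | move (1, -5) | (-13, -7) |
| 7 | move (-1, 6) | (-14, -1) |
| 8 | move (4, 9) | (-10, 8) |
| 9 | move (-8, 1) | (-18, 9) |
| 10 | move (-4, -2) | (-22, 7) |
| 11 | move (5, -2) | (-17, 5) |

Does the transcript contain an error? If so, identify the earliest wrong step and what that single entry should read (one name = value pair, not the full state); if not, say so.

1. x = 1 + (-3) = -2, y = 2 + (6) = 8 (same as recorded)
2. x = -2 + (-1) = -3, y = 8 + (-8) = 0 (the recorded entry deviates here)
Step 2 is the first one off; corrected, y = 0.

step 2, y = 0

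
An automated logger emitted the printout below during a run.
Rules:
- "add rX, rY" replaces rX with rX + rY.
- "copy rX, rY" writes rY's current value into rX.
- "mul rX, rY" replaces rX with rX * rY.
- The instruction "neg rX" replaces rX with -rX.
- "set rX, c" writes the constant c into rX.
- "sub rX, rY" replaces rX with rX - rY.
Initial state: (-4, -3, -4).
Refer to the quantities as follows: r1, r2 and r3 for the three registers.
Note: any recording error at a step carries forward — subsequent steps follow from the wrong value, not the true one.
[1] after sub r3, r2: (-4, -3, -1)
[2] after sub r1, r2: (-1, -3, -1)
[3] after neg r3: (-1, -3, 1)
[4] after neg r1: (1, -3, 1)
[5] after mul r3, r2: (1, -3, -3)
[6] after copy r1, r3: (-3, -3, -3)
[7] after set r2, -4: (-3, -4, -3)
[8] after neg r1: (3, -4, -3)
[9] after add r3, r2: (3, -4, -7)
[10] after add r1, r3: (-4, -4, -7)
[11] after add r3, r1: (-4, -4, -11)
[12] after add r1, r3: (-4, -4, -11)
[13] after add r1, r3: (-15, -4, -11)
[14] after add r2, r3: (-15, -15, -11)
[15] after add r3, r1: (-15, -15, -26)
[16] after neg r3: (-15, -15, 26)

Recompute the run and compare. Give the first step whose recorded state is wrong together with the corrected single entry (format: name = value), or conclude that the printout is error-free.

1. r3 = -4 - -3 = -1 (no discrepancy)
2. r1 = -4 - -3 = -1 (verified)
3. r3 = -(-1) = 1 (same as recorded)
4. r1 = -(-1) = 1 (consistent with the printout)
5. r3 = 1 * -3 = -3 (consistent with the printout)
6. r1 = -3 (same as recorded)
7. r2 = -4 (agrees with the printout)
8. r1 = -(-3) = 3 (verified)
9. r3 = -3 + -4 = -7 (checks out)
10. r1 = 3 + -7 = -4 (checks out)
11. r3 = -7 + -4 = -11 (confirmed correct)
12. r1 = -4 + -11 = -15 (first mismatch against the printout)
The earliest wrong entry is at step 12: it should read r1 = -15.

step 12, r1 = -15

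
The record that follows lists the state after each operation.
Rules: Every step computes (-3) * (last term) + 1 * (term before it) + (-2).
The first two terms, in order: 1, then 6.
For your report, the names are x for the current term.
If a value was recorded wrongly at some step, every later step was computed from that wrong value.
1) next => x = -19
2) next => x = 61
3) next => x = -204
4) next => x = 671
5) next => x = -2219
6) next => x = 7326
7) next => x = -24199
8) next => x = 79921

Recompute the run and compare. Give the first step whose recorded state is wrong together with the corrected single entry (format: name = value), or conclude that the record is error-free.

no error

Step 1: x = -3*(6) + (1)*(1) + (-2) = -19 — consistent with the record.
Step 2: x = -3*(-19) + (1)*(6) + (-2) = 61 — checks out.
Step 3: x = -3*(61) + (1)*(-19) + (-2) = -204 — in agreement.
Step 4: x = -3*(-204) + (1)*(61) + (-2) = 671 — in agreement.
Step 5: x = -3*(671) + (1)*(-204) + (-2) = -2219 — confirmed correct.
Step 6: x = -3*(-2219) + (1)*(671) + (-2) = 7326 — consistent with the record.
Step 7: x = -3*(7326) + (1)*(-2219) + (-2) = -24199 — checks out.
Step 8: x = -3*(-24199) + (1)*(7326) + (-2) = 79921 — consistent with the record.
No step deviates from the rules.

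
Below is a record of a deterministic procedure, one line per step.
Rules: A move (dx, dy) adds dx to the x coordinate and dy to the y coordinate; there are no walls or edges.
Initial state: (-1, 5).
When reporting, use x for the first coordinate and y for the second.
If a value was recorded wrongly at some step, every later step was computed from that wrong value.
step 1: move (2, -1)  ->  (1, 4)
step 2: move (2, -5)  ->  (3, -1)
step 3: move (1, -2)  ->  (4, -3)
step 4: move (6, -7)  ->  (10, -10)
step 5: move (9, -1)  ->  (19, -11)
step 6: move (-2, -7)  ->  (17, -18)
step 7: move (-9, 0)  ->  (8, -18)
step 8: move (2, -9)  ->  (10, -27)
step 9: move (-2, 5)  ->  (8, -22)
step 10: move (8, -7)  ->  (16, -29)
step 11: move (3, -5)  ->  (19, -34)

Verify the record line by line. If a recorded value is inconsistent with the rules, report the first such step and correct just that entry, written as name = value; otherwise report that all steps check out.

no error

Step 1: x = -1 + (2) = 1, y = 5 + (-1) = 4 — confirmed correct.
Step 2: x = 1 + (2) = 3, y = 4 + (-5) = -1 — same as recorded.
Step 3: x = 3 + (1) = 4, y = -1 + (-2) = -3 — matches.
Step 4: x = 4 + (6) = 10, y = -3 + (-7) = -10 — same as recorded.
Step 5: x = 10 + (9) = 19, y = -10 + (-1) = -11 — same as recorded.
Step 6: x = 19 + (-2) = 17, y = -11 + (-7) = -18 — matches.
Step 7: x = 17 + (-9) = 8, y = -18 + (0) = -18 — consistent with the record.
Step 8: x = 8 + (2) = 10, y = -18 + (-9) = -27 — no discrepancy.
Step 9: x = 10 + (-2) = 8, y = -27 + (5) = -22 — same as recorded.
Step 10: x = 8 + (8) = 16, y = -22 + (-7) = -29 — verified.
Step 11: x = 16 + (3) = 19, y = -29 + (-5) = -34 — checks out.
All steps check out; nothing to correct.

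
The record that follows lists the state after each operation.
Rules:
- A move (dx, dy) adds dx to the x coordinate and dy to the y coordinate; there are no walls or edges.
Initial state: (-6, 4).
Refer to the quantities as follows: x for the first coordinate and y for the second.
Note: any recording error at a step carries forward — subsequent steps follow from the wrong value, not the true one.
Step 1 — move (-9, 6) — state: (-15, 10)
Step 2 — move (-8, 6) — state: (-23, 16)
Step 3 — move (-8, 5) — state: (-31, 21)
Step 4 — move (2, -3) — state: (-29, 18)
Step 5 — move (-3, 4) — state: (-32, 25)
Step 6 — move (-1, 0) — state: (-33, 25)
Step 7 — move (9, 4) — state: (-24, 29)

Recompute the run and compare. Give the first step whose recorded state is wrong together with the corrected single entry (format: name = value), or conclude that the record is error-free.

1. x = -6 + (-9) = -15, y = 4 + (6) = 10 (confirmed correct)
2. x = -15 + (-8) = -23, y = 10 + (6) = 16 (agrees with the record)
3. x = -23 + (-8) = -31, y = 16 + (5) = 21 (checks out)
4. x = -31 + (2) = -29, y = 21 + (-3) = 18 (in agreement)
5. x = -29 + (-3) = -32, y = 18 + (4) = 22 (the record disagrees here)
The earliest wrong entry is at step 5: it should read y = 22.

step 5, y = 22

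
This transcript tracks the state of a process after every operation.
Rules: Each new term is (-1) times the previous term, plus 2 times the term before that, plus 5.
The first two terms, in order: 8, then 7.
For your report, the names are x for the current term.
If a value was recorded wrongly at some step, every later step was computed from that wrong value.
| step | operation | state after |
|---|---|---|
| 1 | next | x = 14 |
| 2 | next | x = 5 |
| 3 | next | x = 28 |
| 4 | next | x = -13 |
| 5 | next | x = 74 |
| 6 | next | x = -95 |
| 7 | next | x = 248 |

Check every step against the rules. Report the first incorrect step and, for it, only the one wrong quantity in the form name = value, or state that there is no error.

no error

Step 1: x = -1*(7) + (2)*(8) + (5) = 14 — confirmed correct.
Step 2: x = -1*(14) + (2)*(7) + (5) = 5 — matches.
Step 3: x = -1*(5) + (2)*(14) + (5) = 28 — same as recorded.
Step 4: x = -1*(28) + (2)*(5) + (5) = -13 — agrees with the transcript.
Step 5: x = -1*(-13) + (2)*(28) + (5) = 74 — agrees with the transcript.
Step 6: x = -1*(74) + (2)*(-13) + (5) = -95 — checks out.
Step 7: x = -1*(-95) + (2)*(74) + (5) = 248 — same as recorded.
All entries verified; no error found.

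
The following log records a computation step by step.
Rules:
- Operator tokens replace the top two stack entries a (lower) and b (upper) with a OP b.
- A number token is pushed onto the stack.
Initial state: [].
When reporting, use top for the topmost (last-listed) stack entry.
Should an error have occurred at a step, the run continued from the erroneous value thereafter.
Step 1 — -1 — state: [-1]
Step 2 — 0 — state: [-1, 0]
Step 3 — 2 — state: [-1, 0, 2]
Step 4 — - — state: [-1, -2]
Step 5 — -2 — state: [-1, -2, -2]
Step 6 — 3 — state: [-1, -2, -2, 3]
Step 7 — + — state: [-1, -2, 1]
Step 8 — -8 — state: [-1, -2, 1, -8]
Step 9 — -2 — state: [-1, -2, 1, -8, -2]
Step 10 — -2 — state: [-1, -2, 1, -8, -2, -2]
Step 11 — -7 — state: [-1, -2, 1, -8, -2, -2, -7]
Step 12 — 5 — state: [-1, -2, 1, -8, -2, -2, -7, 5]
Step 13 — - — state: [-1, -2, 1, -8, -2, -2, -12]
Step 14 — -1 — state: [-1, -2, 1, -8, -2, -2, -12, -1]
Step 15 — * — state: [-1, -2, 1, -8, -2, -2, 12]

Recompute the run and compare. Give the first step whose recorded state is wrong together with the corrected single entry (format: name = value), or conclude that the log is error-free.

no error

Step 1: push -1: top = -1 — exactly as logged.
Step 2: push 0: top = 0 — consistent with the log.
Step 3: push 2: top = 2 — in agreement.
Step 4: 0 - 2 = -2 — confirmed correct.
Step 5: push -2: top = -2 — exactly as logged.
Step 6: push 3: top = 3 — same as recorded.
Step 7: -2 + 3 = 1 — in agreement.
Step 8: push -8: top = -8 — confirmed correct.
Step 9: push -2: top = -2 — confirmed correct.
Step 10: push -2: top = -2 — agrees with the log.
Step 11: push -7: top = -7 — same as recorded.
Step 12: push 5: top = 5 — matches.
Step 13: -7 - 5 = -12 — verified.
Step 14: push -1: top = -1 — confirmed correct.
Step 15: -12 * -1 = 12 — agrees with the log.
The whole run recomputes cleanly — no discrepancies.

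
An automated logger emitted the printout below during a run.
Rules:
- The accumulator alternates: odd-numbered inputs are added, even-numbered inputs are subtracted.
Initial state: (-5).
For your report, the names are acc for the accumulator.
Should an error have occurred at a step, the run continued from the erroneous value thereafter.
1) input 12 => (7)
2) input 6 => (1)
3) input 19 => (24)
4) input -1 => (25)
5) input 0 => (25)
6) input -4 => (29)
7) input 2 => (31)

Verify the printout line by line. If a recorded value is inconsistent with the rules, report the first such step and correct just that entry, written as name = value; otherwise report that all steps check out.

step 3, acc = 20

1. acc = -5 + 12 = 7 (same as recorded)
2. acc = 7 - 6 = 1 (same as recorded)
3. acc = 1 + 19 = 20 (the entry is off here)
The earliest wrong entry is at step 3: it should read acc = 20.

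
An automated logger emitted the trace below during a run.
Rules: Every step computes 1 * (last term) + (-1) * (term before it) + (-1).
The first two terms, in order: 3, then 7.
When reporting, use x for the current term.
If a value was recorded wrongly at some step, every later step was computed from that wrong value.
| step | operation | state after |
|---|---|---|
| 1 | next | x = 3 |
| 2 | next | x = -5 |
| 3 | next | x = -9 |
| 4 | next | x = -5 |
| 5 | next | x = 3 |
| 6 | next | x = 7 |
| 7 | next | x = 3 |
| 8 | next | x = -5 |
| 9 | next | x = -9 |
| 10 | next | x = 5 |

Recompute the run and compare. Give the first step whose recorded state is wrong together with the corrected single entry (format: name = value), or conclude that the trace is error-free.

step 10, x = -5

Recomputing the run from the initial state:
step 1: x = 3
step 2: x = -5
step 3: x = -9
step 4: x = -5
step 5: x = 3
step 6: x = 7
step 7: x = 3
step 8: x = -5
step 9: x = -9
step 10: x = -5
The first disagreement with the trace is at step 10, where the value should be x = -5.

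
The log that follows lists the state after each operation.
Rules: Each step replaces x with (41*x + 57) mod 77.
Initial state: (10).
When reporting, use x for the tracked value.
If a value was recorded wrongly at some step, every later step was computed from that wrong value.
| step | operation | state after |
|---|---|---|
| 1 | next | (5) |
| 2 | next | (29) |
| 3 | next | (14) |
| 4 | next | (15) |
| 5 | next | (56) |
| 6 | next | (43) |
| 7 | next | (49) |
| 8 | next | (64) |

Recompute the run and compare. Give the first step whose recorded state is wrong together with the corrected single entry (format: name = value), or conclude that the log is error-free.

Recomputing the run from the initial state:
step 1: x = 5
step 2: x = 31
step 3: x = 19
step 4: x = 66
step 5: x = 68
step 6: x = 73
step 7: x = 47
step 8: x = 59
The first disagreement with the log is at step 2, where the value should be x = 31.

step 2, x = 31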